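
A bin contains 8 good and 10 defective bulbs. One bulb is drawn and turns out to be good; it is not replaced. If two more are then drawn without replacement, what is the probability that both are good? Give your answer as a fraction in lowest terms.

21/136

After the first draw, 7 of the remaining 17 bulbs are good.
P = 7/17 × 6/16 = 42/272 = 21/136.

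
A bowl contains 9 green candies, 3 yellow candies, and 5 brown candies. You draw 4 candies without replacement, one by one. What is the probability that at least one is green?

33/34

P(no green) = 8/17 × 7/16 × 6/15 × 5/14 = 1680/57120 = 1/34.
P(at least one) = 1 − 1/34 = 33/34.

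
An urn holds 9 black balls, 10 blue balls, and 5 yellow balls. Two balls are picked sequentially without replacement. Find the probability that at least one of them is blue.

P(no blue) = 14/24 × 13/23 = 182/552 = 91/276.
P(at least one) = 1 − 91/276 = 185/276.

185/276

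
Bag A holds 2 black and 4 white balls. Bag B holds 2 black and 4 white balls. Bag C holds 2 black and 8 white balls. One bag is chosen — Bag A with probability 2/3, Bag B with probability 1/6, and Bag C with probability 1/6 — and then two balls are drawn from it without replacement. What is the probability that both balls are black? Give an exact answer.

8/135

From Bag A: P(both black) = (2/6)(1/5) = 1/15.
From Bag B: P(both black) = (2/6)(1/5) = 1/15.
From Bag C: P(both black) = (2/10)(1/9) = 1/45.
Total probability = (2/3)(1/15) + (1/6)(1/15) + (1/6)(1/45) = 8/135.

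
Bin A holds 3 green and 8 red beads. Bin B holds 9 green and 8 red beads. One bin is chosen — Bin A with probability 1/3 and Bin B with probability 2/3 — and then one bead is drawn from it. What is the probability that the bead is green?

83/187

From Bin A: P(green) = 3/11.
From Bin B: P(green) = 9/17.
Total probability = (1/3)(3/11) + (2/3)(9/17) = 83/187.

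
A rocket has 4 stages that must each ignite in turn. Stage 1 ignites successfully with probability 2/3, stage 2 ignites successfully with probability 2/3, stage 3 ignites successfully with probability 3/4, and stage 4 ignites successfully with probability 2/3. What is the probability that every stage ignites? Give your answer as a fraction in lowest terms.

2/9

The events are sequential, so multiply the conditional probabilities:
P = 2/3 × 2/3 × 3/4 × 2/3 = 24/108 = 2/9.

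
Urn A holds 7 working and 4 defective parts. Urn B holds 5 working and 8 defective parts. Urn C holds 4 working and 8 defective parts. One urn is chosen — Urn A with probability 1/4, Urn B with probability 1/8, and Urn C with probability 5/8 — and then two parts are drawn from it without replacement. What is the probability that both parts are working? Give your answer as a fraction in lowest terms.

From Urn A: P(both working) = (7/11)(6/10) = 21/55.
From Urn B: P(both working) = (5/13)(4/12) = 5/39.
From Urn C: P(both working) = (4/12)(3/11) = 1/11.
Total probability = (1/4)(21/55) + (1/8)(5/39) + (5/8)(1/11) = 361/2145.

361/2145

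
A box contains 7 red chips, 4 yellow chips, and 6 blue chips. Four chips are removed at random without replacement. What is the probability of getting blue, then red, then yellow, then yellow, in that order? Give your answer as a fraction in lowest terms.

3/340

Chain rule:
P = 6/17 × 7/16 × 4/15 × 3/14 = 504/57120 = 3/340.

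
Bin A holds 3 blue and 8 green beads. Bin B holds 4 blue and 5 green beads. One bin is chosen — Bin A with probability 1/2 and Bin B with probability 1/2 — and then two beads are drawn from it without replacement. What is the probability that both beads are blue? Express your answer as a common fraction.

From Bin A: P(both blue) = (3/11)(2/10) = 3/55.
From Bin B: P(both blue) = (4/9)(3/8) = 1/6.
Total probability = (1/2)(3/55) + (1/2)(1/6) = 73/660.

73/660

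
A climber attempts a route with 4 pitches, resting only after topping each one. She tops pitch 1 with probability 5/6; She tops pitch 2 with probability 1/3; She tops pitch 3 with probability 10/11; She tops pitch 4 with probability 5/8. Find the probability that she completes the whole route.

The events are sequential, so multiply the conditional probabilities:
P = 5/6 × 1/3 × 10/11 × 5/8 = 250/1584 = 125/792.

125/792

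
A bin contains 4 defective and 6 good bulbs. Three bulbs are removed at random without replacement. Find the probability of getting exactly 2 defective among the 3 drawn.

One ordering (defective drawn first) has probability 4/10 × 3/9 × 6/8 = 72/720 = 1/10.
There are C(3,2) = 3 such orderings, each equally likely, so P = 3 × 1/10 = 3/10.

3/10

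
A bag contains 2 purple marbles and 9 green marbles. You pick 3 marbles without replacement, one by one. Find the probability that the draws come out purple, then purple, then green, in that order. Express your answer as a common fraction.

1/55

Each draw changes the counts, so multiply the conditional probabilities along the sequence:
P = 2/11 × 1/10 × 9/9 = 18/990 = 1/55.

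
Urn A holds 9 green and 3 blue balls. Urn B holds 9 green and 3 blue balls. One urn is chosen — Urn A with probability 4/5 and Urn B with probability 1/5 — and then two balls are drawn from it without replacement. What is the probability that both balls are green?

From Urn A: P(both green) = (9/12)(8/11) = 6/11.
From Urn B: P(both green) = (9/12)(8/11) = 6/11.
Total probability = (4/5)(6/11) + (1/5)(6/11) = 6/11.

6/11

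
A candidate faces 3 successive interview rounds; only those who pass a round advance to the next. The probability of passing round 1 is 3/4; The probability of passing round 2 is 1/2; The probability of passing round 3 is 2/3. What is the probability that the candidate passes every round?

1/4

The events are sequential, so multiply the conditional probabilities:
P = 3/4 × 1/2 × 2/3 = 6/24 = 1/4.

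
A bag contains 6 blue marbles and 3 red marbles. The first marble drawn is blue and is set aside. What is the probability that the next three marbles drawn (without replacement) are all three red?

1/56

After the first draw, 3 of the remaining 8 marbles are red.
P = 3/8 × 2/7 × 1/6 = 6/336 = 1/56.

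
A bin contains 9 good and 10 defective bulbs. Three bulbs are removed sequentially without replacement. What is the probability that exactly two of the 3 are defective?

135/323

One ordering (defective drawn first) has probability 10/19 × 9/18 × 9/17 = 810/5814 = 45/323.
There are C(3,2) = 3 such orderings, each equally likely, so P = 3 × 45/323 = 135/323.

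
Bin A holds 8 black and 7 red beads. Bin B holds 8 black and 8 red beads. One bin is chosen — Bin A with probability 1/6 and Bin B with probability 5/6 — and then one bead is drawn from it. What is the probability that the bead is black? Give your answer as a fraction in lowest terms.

91/180

From Bin A: P(black) = 8/15.
From Bin B: P(black) = 8/16.
Total probability = (1/6)(8/15) + (5/6)(8/16) = 91/180.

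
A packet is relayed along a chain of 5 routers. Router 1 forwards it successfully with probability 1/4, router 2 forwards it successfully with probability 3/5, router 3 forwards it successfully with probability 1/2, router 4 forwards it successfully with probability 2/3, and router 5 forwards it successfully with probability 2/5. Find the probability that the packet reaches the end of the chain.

1/50

The events are sequential, so multiply the conditional probabilities:
P = 1/4 × 3/5 × 1/2 × 2/3 × 2/5 = 12/600 = 1/50.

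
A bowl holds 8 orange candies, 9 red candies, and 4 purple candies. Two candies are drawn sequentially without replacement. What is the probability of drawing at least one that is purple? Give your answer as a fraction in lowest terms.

37/105

P(no purple) = 17/21 × 16/20 = 272/420 = 68/105.
P(at least one) = 1 − 68/105 = 37/105.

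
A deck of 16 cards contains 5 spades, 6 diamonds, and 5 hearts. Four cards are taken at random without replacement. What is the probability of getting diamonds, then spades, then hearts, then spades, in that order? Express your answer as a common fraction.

5/364

Multiply the probability of each draw given the previous ones:
P = 6/16 × 5/15 × 5/14 × 4/13 = 600/43680 = 5/364.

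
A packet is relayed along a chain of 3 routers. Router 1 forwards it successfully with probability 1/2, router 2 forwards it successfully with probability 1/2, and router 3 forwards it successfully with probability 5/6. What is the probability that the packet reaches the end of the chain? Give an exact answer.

5/24

Each stage is reached only if all earlier stages succeed, so
P = 1/2 × 1/2 × 5/6 = 5/24.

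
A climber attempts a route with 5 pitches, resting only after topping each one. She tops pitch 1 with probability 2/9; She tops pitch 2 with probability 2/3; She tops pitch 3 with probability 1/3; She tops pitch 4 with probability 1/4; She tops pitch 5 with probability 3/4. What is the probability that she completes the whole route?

1/108

Each stage is reached only if all earlier stages succeed, so
P = 2/9 × 2/3 × 1/3 × 1/4 × 3/4 = 12/1296 = 1/108.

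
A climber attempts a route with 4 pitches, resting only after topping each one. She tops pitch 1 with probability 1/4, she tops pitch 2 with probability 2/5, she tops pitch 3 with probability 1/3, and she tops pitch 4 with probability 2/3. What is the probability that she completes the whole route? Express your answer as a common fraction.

The events are sequential, so multiply the conditional probabilities:
P = 1/4 × 2/5 × 1/3 × 2/3 = 4/180 = 1/45.

1/45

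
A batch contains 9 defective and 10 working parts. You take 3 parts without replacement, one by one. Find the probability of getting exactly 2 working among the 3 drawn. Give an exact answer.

One ordering (working drawn first) has probability 10/19 × 9/18 × 9/17 = 810/5814 = 45/323.
There are C(3,2) = 3 such orderings, each equally likely, so P = 3 × 45/323 = 135/323.

135/323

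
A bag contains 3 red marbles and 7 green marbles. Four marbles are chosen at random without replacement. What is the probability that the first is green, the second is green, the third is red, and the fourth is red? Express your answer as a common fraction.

1/20

Chain rule:
P = 7/10 × 6/9 × 3/8 × 2/7 = 252/5040 = 1/20.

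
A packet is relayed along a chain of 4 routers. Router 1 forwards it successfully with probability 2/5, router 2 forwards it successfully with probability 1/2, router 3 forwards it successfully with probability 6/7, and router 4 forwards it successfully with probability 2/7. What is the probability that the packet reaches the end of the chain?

Multiplying along the chain,
P = 2/5 × 1/2 × 6/7 × 2/7 = 24/490 = 12/245.

12/245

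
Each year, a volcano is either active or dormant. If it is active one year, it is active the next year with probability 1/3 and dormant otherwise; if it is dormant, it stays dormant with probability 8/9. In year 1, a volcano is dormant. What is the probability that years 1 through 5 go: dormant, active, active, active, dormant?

Year 1 is given. For each transition, use the conditional probability from the current state:
P(active | dormant) = 1/9; P(active | active) = 1/3; P(active | active) = 1/3; P(dormant | active) = 2/3.
P = 1/9 × 1/3 × 1/3 × 2/3 = 2/243.

2/243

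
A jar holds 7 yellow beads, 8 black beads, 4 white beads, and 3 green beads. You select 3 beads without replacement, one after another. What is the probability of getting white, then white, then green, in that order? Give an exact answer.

3/770

Each draw changes the counts, so multiply the conditional probabilities along the sequence:
P = 4/22 × 3/21 × 3/20 = 36/9240 = 3/770.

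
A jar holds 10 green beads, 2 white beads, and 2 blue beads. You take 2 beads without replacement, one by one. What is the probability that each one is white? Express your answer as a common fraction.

P = 2/14 × 1/13 = 2/182 = 1/91.

1/91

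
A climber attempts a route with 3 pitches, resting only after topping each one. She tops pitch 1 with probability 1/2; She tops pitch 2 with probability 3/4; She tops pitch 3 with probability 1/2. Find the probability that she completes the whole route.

Multiplying along the chain,
P = 1/2 × 3/4 × 1/2 = 3/16.

3/16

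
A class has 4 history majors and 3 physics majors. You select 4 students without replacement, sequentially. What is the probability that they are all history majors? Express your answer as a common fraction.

1/35

P(every draw is a history major) = 4/7 × 3/6 × 2/5 × 1/4 = 24/840 = 1/35.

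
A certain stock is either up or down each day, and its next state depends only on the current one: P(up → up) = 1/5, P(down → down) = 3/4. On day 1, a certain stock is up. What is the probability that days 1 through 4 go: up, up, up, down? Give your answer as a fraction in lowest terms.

4/125

Day 1 is given. For each transition, use the conditional probability from the current state:
P(up | up) = 1/5; P(up | up) = 1/5; P(down | up) = 4/5.
P = 1/5 × 1/5 × 4/5 = 4/125.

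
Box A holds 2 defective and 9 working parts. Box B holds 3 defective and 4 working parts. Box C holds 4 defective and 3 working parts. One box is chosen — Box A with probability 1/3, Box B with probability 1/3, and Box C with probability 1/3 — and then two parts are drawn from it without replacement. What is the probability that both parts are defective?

172/1155

From Box A: P(both defective) = (2/11)(1/10) = 1/55.
From Box B: P(both defective) = (3/7)(2/6) = 1/7.
From Box C: P(both defective) = (4/7)(3/6) = 2/7.
Total probability = (1/3)(1/55) + (1/3)(1/7) + (1/3)(2/7) = 172/1155.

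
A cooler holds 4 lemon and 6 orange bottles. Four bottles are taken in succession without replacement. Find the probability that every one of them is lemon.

1/210

P(all lemon) = 4/10 × 3/9 × 2/8 × 1/7 = 24/5040 = 1/210.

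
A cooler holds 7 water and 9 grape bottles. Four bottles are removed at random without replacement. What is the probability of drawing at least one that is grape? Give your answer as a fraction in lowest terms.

51/52

P(no grape) = 7/16 × 6/15 × 5/14 × 4/13 = 840/43680 = 1/52.
P(at least one) = 1 − 1/52 = 51/52.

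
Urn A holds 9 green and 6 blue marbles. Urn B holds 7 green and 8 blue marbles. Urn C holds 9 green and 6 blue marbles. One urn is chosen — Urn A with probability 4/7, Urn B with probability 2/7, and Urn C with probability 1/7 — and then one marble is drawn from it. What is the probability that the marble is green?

From Urn A: P(green) = 9/15.
From Urn B: P(green) = 7/15.
From Urn C: P(green) = 9/15.
Total probability = (4/7)(9/15) + (2/7)(7/15) + (1/7)(9/15) = 59/105.

59/105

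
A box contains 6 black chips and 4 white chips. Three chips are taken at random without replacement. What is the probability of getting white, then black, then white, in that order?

1/10

Multiply the probability of each draw given the previous ones:
P = 4/10 × 6/9 × 3/8 = 72/720 = 1/10.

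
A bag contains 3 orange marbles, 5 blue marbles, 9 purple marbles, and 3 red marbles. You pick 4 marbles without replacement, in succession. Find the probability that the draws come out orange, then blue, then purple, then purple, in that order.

3/323

Each draw changes the counts, so multiply the conditional probabilities along the sequence:
P = 3/20 × 5/19 × 9/18 × 8/17 = 1080/116280 = 3/323.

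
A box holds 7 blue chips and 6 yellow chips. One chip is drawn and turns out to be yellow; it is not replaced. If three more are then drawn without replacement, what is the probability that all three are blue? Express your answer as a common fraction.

With the first chip removed, 7 blue remain out of 12.
P = 7/12 × 6/11 × 5/10 = 210/1320 = 7/44.

7/44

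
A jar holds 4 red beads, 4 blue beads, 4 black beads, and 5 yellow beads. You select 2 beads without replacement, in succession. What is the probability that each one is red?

3/68

P(every draw is red) = 4/17 × 3/16 = 12/272 = 3/68.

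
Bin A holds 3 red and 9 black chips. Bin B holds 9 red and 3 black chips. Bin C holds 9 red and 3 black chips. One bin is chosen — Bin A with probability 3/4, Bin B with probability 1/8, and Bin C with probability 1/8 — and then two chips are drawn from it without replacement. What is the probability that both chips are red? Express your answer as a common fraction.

From Bin A: P(both red) = (3/12)(2/11) = 1/22.
From Bin B: P(both red) = (9/12)(8/11) = 6/11.
From Bin C: P(both red) = (9/12)(8/11) = 6/11.
Total probability = (3/4)(1/22) + (1/8)(6/11) + (1/8)(6/11) = 15/88.

15/88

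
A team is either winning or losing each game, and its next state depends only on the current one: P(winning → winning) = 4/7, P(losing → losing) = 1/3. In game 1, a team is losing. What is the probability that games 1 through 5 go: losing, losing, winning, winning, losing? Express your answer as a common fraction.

Game 1 is given. For each transition, use the conditional probability from the current state:
P(losing | losing) = 1/3; P(winning | losing) = 2/3; P(winning | winning) = 4/7; P(losing | winning) = 3/7.
P = 1/3 × 2/3 × 4/7 × 3/7 = 24/441 = 8/147.

8/147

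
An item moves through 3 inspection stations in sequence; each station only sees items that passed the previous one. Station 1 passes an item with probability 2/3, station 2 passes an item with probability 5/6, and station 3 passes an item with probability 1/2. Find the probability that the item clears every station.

Each stage is reached only if all earlier stages succeed, so
P = 2/3 × 5/6 × 1/2 = 10/36 = 5/18.

5/18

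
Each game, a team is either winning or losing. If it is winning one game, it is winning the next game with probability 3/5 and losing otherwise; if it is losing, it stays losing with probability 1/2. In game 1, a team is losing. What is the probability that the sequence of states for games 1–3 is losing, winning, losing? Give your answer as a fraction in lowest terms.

1/5

Game 1 is given. For each transition, use the conditional probability from the current state:
P(winning | losing) = 1/2; P(losing | winning) = 2/5.
P = 1/2 × 2/5 = 2/10 = 1/5.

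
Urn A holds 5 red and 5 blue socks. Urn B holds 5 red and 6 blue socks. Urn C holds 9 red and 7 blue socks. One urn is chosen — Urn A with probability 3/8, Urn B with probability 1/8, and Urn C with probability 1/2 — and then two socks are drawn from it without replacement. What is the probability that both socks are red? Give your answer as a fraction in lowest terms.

From Urn A: P(both red) = (5/10)(4/9) = 2/9.
From Urn B: P(both red) = (5/11)(4/10) = 2/11.
From Urn C: P(both red) = (9/16)(8/15) = 3/10.
Total probability = (3/8)(2/9) + (1/8)(2/11) + (1/2)(3/10) = 169/660.

169/660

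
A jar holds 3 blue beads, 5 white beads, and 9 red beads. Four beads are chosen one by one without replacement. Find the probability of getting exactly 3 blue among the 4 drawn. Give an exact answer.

1/170

One ordering (blue drawn first) has probability 3/17 × 2/16 × 1/15 × 14/14 = 84/57120 = 1/680.
There are C(4,3) = 4 such orderings, each equally likely, so P = 4 × 1/680 = 1/170.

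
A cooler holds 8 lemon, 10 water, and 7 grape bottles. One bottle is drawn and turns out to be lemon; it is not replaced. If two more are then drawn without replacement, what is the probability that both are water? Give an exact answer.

15/92

With the first bottle removed, 10 water remain out of 24.
P = 10/24 × 9/23 = 90/552 = 15/92.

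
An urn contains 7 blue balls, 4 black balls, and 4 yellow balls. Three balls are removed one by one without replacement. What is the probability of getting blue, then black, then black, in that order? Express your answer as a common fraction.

2/65

Chain rule:
P = 7/15 × 4/14 × 3/13 = 84/2730 = 2/65.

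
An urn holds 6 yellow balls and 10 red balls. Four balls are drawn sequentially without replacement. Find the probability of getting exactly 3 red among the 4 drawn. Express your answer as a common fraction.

36/91

One ordering (red drawn first) has probability 10/16 × 9/15 × 8/14 × 6/13 = 4320/43680 = 9/91.
There are C(4,3) = 4 such orderings, each equally likely, so P = 4 × 9/91 = 36/91.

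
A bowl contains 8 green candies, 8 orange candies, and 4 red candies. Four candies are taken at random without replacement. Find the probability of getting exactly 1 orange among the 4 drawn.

352/969

One ordering (orange drawn first) has probability 8/20 × 12/19 × 11/18 × 10/17 = 10560/116280 = 88/969.
There are C(4,1) = 4 such orderings, each equally likely, so P = 4 × 88/969 = 352/969.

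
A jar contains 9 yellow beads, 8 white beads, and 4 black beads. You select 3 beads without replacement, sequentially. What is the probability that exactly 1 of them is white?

One ordering (white drawn first) has probability 8/21 × 13/20 × 12/19 = 1248/7980 = 104/665.
There are C(3,1) = 3 such orderings, each equally likely, so P = 3 × 104/665 = 312/665.

312/665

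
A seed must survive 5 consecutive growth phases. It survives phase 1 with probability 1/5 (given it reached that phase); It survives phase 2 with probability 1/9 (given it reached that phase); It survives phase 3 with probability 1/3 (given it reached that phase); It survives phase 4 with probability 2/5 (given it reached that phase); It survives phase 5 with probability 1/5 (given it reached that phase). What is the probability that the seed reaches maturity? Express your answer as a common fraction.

2/3375

Each stage is reached only if all earlier stages succeed, so
P = 1/5 × 1/9 × 1/3 × 2/5 × 1/5 = 2/3375.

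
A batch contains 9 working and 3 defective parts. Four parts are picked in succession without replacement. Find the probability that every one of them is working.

14/55

P(every draw is working) = 9/12 × 8/11 × 7/10 × 6/9 = 3024/11880 = 14/55.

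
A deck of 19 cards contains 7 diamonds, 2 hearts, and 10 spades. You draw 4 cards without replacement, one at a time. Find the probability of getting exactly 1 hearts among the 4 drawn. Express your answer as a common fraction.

20/57

One ordering (a heart drawn first) has probability 2/19 × 17/18 × 16/17 × 15/16 = 8160/93024 = 5/57.
There are C(4,1) = 4 such orderings, each equally likely, so P = 4 × 5/57 = 20/57.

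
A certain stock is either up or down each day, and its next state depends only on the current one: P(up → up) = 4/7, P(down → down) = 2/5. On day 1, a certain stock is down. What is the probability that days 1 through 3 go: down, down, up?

6/25

Day 1 is given. For each transition, use the conditional probability from the current state:
P(down | down) = 2/5; P(up | down) = 3/5.
P = 2/5 × 3/5 = 6/25.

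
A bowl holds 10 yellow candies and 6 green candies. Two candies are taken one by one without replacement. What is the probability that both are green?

P = 6/16 × 5/15 = 30/240 = 1/8.

1/8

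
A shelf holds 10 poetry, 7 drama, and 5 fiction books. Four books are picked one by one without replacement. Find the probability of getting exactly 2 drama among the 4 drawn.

63/209

One ordering (drama drawn first) has probability 7/22 × 6/21 × 15/20 × 14/19 = 8820/175560 = 21/418.
There are C(4,2) = 6 such orderings, each equally likely, so P = 6 × 21/418 = 63/209.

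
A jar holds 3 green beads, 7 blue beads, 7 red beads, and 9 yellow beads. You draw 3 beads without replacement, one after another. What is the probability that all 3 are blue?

7/520

P(every draw is blue) = 7/26 × 6/25 × 5/24 = 210/15600 = 7/520.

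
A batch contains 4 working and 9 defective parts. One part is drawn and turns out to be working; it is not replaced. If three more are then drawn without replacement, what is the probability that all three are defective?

21/55

After the first draw, 9 of the remaining 12 parts are defective.
P = 9/12 × 8/11 × 7/10 = 504/1320 = 21/55.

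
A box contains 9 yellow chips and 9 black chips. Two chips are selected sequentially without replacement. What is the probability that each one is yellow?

P(all yellow) = 9/18 × 8/17 = 72/306 = 4/17.

4/17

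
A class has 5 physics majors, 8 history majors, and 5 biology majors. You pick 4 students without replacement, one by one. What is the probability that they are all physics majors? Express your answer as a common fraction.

P(every draw is a physics major) = 5/18 × 4/17 × 3/16 × 2/15 = 120/73440 = 1/612.

1/612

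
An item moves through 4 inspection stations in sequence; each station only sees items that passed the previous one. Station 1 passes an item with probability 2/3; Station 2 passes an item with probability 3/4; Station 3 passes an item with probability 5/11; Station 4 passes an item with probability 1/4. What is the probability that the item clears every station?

Multiplying along the chain,
P = 2/3 × 3/4 × 5/11 × 1/4 = 30/528 = 5/88.

5/88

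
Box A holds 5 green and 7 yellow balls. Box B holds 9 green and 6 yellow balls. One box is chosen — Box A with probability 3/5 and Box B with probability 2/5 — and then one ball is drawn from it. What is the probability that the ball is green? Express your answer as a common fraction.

49/100

From Box A: P(green) = 5/12.
From Box B: P(green) = 9/15.
Total probability = (3/5)(5/12) + (2/5)(9/15) = 49/100.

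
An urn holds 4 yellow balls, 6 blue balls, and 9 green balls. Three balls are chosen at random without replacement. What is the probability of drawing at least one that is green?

P(no green) = 10/19 × 9/18 × 8/17 = 720/5814 = 40/323.
P(at least one) = 1 − 40/323 = 283/323.

283/323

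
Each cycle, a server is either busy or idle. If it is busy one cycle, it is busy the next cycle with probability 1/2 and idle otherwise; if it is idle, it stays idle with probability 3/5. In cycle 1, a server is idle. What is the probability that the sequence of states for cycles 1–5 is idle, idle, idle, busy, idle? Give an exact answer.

9/125

Cycle 1 is given. For each transition, use the conditional probability from the current state:
P(idle | idle) = 3/5; P(idle | idle) = 3/5; P(busy | idle) = 2/5; P(idle | busy) = 1/2.
P = 3/5 × 3/5 × 2/5 × 1/2 = 18/250 = 9/125.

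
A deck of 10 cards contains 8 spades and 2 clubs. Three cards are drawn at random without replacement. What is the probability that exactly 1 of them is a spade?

One ordering (a spade drawn first) has probability 8/10 × 2/9 × 1/8 = 16/720 = 1/45.
There are C(3,1) = 3 such orderings, each equally likely, so P = 3 × 1/45 = 1/15.

1/15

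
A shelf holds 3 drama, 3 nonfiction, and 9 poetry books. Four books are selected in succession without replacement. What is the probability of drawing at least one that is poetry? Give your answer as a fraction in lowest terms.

90/91

P(no poetry) = 6/15 × 5/14 × 4/13 × 3/12 = 360/32760 = 1/91.
P(at least one) = 1 − 1/91 = 90/91.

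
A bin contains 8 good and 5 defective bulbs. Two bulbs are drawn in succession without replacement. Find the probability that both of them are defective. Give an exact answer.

5/39

P(all defective) = 5/13 × 4/12 = 20/156 = 5/39.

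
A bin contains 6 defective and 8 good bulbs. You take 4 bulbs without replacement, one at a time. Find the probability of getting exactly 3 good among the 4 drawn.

One ordering (good drawn first) has probability 8/14 × 7/13 × 6/12 × 6/11 = 2016/24024 = 12/143.
There are C(4,3) = 4 such orderings, each equally likely, so P = 4 × 12/143 = 48/143.

48/143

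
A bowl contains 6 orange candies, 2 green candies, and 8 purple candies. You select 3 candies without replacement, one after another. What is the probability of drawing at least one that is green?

P(no green) = 14/16 × 13/15 × 12/14 = 2184/3360 = 13/20.
P(at least one) = 1 − 13/20 = 7/20.

7/20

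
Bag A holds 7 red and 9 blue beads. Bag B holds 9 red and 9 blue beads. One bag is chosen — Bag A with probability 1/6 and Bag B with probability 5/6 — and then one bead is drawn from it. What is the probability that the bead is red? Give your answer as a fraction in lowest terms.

From Bag A: P(red) = 7/16.
From Bag B: P(red) = 9/18.
Total probability = (1/6)(7/16) + (5/6)(9/18) = 47/96.

47/96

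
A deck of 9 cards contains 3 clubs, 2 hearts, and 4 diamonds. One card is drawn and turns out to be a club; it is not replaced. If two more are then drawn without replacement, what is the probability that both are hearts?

With the first card removed, 2 hearts remain out of 8.
P = 2/8 × 1/7 = 2/56 = 1/28.

1/28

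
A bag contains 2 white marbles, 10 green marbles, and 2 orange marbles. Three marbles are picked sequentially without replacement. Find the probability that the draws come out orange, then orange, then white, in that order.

Each draw changes the counts, so multiply the conditional probabilities along the sequence:
P = 2/14 × 1/13 × 2/12 = 4/2184 = 1/546.

1/546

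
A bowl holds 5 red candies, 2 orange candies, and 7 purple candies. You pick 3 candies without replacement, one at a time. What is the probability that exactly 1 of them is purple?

21/52

One ordering (purple drawn first) has probability 7/14 × 7/13 × 6/12 = 294/2184 = 7/52.
There are C(3,1) = 3 such orderings, each equally likely, so P = 3 × 7/52 = 21/52.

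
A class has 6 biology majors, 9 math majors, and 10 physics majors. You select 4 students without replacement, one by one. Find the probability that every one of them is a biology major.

3/2530

P(every draw is a biology major) = 6/25 × 5/24 × 4/23 × 3/22 = 360/303600 = 3/2530.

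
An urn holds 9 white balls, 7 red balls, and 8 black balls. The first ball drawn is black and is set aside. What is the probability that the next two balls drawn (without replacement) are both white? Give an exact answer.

36/253

With the first ball removed, 9 white remain out of 23.
P = 9/23 × 8/22 = 72/506 = 36/253.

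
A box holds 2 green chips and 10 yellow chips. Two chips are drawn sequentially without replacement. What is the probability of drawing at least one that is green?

P(no green) = 10/12 × 9/11 = 90/132 = 15/22.
P(at least one) = 1 − 15/22 = 7/22.

7/22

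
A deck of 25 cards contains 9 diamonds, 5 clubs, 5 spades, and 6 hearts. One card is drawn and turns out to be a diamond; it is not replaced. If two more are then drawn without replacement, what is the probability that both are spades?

After the first draw, 5 of the remaining 24 cards are spades.
P = 5/24 × 4/23 = 20/552 = 5/138.

5/138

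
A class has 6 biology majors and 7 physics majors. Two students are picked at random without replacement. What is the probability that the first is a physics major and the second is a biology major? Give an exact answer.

Each draw changes the counts, so multiply the conditional probabilities along the sequence:
P = 7/13 × 6/12 = 42/156 = 7/26.

7/26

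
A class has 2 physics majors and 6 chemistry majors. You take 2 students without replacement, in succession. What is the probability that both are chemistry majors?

15/28

P = 6/8 × 5/7 = 30/56 = 15/28.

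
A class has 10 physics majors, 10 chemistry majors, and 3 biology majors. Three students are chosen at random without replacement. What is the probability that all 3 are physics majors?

P(all physics majors) = 10/23 × 9/22 × 8/21 = 720/10626 = 120/1771.

120/1771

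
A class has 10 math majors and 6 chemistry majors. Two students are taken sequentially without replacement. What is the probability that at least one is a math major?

7/8

P(no math majors) = 6/16 × 5/15 = 30/240 = 1/8.
P(at least one) = 1 − 1/8 = 7/8.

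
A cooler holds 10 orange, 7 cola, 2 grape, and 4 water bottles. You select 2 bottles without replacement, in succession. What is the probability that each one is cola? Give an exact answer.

21/253

P(all cola) = 7/23 × 6/22 = 42/506 = 21/253.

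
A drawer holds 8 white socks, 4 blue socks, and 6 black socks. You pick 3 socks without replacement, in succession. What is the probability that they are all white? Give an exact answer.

P = 8/18 × 7/17 × 6/16 = 336/4896 = 7/102.

7/102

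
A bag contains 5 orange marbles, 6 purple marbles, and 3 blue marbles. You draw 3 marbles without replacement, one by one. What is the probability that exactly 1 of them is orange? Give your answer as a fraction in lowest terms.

One ordering (orange drawn first) has probability 5/14 × 9/13 × 8/12 = 360/2184 = 15/91.
There are C(3,1) = 3 such orderings, each equally likely, so P = 3 × 15/91 = 45/91.

45/91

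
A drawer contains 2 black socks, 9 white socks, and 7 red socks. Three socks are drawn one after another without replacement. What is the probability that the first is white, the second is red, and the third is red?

Chain rule:
P = 9/18 × 7/17 × 6/16 = 378/4896 = 21/272.

21/272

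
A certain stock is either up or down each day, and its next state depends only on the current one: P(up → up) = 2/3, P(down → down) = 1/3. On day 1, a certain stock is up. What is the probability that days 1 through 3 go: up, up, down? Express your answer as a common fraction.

Day 1 is given. For each transition, use the conditional probability from the current state:
P(up | up) = 2/3; P(down | up) = 1/3.
P = 2/3 × 1/3 = 2/9.

2/9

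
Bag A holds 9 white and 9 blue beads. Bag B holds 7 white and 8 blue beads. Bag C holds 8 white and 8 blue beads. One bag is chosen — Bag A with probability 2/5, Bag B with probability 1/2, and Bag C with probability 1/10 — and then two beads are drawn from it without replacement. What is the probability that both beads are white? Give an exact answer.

From Bag A: P(both white) = (9/18)(8/17) = 4/17.
From Bag B: P(both white) = (7/15)(6/14) = 1/5.
From Bag C: P(both white) = (8/16)(7/15) = 7/30.
Total probability = (2/5)(4/17) + (1/2)(1/5) + (1/10)(7/30) = 1109/5100.

1109/5100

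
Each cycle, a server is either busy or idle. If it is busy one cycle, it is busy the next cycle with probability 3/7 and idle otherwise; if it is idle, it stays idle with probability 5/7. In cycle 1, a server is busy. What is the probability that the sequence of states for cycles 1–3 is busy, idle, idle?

Cycle 1 is given. For each transition, use the conditional probability from the current state:
P(idle | busy) = 4/7; P(idle | idle) = 5/7.
P = 4/7 × 5/7 = 20/49.

20/49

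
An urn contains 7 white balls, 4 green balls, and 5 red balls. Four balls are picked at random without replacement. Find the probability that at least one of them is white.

P(no white) = 9/16 × 8/15 × 7/14 × 6/13 = 3024/43680 = 9/130.
P(at least one) = 1 − 9/130 = 121/130.

121/130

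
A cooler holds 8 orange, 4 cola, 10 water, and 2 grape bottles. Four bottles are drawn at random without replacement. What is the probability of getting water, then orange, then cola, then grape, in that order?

40/15939

Each draw changes the counts, so multiply the conditional probabilities along the sequence:
P = 10/24 × 8/23 × 4/22 × 2/21 = 640/255024 = 40/15939.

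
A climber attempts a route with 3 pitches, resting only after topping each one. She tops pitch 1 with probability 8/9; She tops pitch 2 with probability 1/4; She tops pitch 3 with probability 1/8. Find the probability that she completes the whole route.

Each stage is reached only if all earlier stages succeed, so
P = 8/9 × 1/4 × 1/8 = 8/288 = 1/36.

1/36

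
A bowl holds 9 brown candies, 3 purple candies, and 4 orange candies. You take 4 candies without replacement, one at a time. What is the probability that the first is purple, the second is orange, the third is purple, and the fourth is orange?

3/1820

Each draw changes the counts, so multiply the conditional probabilities along the sequence:
P = 3/16 × 4/15 × 2/14 × 3/13 = 72/43680 = 3/1820.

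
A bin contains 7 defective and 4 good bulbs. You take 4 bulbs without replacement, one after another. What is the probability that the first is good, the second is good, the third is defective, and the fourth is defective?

7/110

Multiply the probability of each draw given the previous ones:
P = 4/11 × 3/10 × 7/9 × 6/8 = 504/7920 = 7/110.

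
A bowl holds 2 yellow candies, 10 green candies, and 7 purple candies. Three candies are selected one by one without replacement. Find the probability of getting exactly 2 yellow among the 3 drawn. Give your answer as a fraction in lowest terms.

One ordering (yellow drawn first) has probability 2/19 × 1/18 × 17/17 = 34/5814 = 1/171.
There are C(3,2) = 3 such orderings, each equally likely, so P = 3 × 1/171 = 1/57.

1/57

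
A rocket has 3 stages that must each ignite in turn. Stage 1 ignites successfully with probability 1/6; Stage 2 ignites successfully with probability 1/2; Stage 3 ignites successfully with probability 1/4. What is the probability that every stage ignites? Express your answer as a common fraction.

Each stage is reached only if all earlier stages succeed, so
P = 1/6 × 1/2 × 1/4 = 1/48.

1/48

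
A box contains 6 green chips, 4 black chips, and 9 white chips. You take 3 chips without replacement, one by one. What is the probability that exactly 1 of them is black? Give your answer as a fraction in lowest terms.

140/323

One ordering (black drawn first) has probability 4/19 × 15/18 × 14/17 = 840/5814 = 140/969.
There are C(3,1) = 3 such orderings, each equally likely, so P = 3 × 140/969 = 140/323.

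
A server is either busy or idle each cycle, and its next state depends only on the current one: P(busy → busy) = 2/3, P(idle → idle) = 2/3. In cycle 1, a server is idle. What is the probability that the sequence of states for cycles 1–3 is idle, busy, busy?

2/9

Cycle 1 is given. For each transition, use the conditional probability from the current state:
P(busy | idle) = 1/3; P(busy | busy) = 2/3.
P = 1/3 × 2/3 = 2/9.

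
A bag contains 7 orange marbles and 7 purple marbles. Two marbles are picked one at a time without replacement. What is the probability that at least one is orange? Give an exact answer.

P(no orange) = 7/14 × 6/13 = 42/182 = 3/13.
P(at least one) = 1 − 3/13 = 10/13.

10/13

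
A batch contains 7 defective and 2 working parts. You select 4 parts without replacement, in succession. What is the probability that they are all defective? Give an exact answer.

P(all defective) = 7/9 × 6/8 × 5/7 × 4/6 = 840/3024 = 5/18.

5/18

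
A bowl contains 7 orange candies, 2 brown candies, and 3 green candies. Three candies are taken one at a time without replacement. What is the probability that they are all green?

1/220

P = 3/12 × 2/11 × 1/10 = 6/1320 = 1/220.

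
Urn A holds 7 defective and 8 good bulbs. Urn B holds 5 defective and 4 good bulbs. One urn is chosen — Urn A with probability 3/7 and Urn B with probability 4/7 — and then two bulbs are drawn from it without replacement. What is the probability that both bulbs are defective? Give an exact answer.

11/45

From Urn A: P(both defective) = (7/15)(6/14) = 1/5.
From Urn B: P(both defective) = (5/9)(4/8) = 5/18.
Total probability = (3/7)(1/5) + (4/7)(5/18) = 11/45.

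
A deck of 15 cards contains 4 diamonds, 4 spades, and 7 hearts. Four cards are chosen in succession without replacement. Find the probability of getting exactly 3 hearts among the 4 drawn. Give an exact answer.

One ordering (hearts drawn first) has probability 7/15 × 6/14 × 5/13 × 8/12 = 1680/32760 = 2/39.
There are C(4,3) = 4 such orderings, each equally likely, so P = 4 × 2/39 = 8/39.

8/39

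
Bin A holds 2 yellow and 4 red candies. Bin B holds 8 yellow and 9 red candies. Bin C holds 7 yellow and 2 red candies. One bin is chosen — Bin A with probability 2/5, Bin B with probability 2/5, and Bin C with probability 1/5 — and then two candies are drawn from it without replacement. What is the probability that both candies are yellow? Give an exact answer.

1151/5100

From Bin A: P(both yellow) = (2/6)(1/5) = 1/15.
From Bin B: P(both yellow) = (8/17)(7/16) = 7/34.
From Bin C: P(both yellow) = (7/9)(6/8) = 7/12.
Total probability = (2/5)(1/15) + (2/5)(7/34) + (1/5)(7/12) = 1151/5100.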